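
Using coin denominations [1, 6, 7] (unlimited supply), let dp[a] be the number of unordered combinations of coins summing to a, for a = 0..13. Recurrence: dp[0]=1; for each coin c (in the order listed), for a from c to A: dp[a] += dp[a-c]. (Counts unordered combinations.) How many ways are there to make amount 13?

after  coin     0     1     2     3     4     5     6     7     8     9    10    11    12    13
          1     1     1     1     1     1     1     1     1     1     1     1     1     1     1
          6     1     1     1     1     1     1     2     2     2     2     2     2     3     3
          7     1     1     1     1     1     1     2     3     3     3     3     3     4     5

5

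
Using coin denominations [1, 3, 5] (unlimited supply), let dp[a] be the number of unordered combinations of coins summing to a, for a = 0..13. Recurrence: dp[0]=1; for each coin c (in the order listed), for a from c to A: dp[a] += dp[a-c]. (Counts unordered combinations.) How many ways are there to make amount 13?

after  coin     0     1     2     3     4     5     6     7     8     9    10    11    12    13
          1     1     1     1     1     1     1     1     1     1     1     1     1     1     1
          3     1     1     1     2     2     2     3     3     3     4     4     4     5     5
          5     1     1     1     2     2     3     4     4     5     6     7     8     9    10

10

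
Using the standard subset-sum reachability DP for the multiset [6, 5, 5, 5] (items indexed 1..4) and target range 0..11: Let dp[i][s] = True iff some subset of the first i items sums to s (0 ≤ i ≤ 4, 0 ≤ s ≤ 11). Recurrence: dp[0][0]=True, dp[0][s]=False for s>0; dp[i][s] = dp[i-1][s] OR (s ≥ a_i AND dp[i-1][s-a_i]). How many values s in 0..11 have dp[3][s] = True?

5

i\s   0   1   2   3   4   5   6   7   8   9  10  11
  0   T   F   F   F   F   F   F   F   F   F   F   F
  1   T   F   F   F   F   F   T   F   F   F   F   F
  2   T   F   F   F   F   T   T   F   F   F   F   T
  3   T   F   F   F   F   T   T   F   F   F   T   T
  4   T   F   F   F   F   T   T   F   F   F   T   T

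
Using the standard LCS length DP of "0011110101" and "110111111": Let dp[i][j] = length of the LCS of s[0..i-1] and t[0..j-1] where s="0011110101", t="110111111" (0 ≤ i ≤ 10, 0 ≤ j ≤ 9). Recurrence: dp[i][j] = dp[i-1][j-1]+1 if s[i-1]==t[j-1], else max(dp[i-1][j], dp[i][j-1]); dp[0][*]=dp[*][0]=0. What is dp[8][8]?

6

   ''  1  1  0  1  1  1  1  1  1
''  0  0  0  0  0  0  0  0  0  0
 0  0  0  0  1  1  1  1  1  1  1
 0  0  0  0  1  1  1  1  1  1  1
 1  0  1  1  1  2  2  2  2  2  2
 1  0  1  2  2  2  3  3  3  3  3
 1  0  1  2  2  3  3  4  4  4  4
 1  0  1  2  2  3  4  4  5  5  5
 0  0  1  2  3  3  4  4  5  5  5
 1  0  1  2  3  4  4  5  5  6  6
 0  0  1  2  3  4  4  5  5  6  6
 1  0  1  2  3  4  5  5  6  6  7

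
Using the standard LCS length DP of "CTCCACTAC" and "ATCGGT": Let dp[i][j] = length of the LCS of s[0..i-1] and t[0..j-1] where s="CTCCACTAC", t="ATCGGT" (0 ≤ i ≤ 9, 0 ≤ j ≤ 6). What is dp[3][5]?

2

   ''  A  T  C  G  G  T
''  0  0  0  0  0  0  0
 C  0  0  0  1  1  1  1
 T  0  0  1  1  1  1  2
 C  0  0  1  2  2  2  2
 C  0  0  1  2  2  2  2
 A  0  1  1  2  2  2  2
 C  0  1  1  2  2  2  2
 T  0  1  2  2  2  2  3
 A  0  1  2  2  2  2  3
 C  0  1  2  3  3  3  3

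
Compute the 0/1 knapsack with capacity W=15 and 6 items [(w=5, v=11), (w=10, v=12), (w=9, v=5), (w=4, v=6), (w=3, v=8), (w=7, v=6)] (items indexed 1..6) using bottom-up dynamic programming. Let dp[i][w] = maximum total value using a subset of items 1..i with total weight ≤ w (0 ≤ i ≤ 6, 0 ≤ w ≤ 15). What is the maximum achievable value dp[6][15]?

25

i\w   0   1   2   3   4   5   6   7   8   9  10  11  12  13  14  15
  0   0   0   0   0   0   0   0   0   0   0   0   0   0   0   0   0
  1   0   0   0   0   0  11  11  11  11  11  11  11  11  11  11  11
  2   0   0   0   0   0  11  11  11  11  11  12  12  12  12  12  23
  3   0   0   0   0   0  11  11  11  11  11  12  12  12  12  16  23
  4   0   0   0   0   6  11  11  11  11  17  17  17  17  17  18  23
  5   0   0   0   8   8  11  11  14  19  19  19  19  25  25  25  25
  6   0   0   0   8   8  11  11  14  19  19  19  19  25  25  25  25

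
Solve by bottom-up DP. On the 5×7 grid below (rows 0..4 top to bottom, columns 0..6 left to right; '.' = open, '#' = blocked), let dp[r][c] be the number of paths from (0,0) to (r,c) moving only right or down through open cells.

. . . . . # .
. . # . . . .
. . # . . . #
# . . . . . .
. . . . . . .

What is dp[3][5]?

12

r\c   0   1   2   3   4   5   6
  0   1   1   1   1   1   0   0
  1   1   2   0   1   2   2   2
  2   1   3   0   1   3   5   0
  3   0   3   3   4   7  12  12
  4   0   3   6  10  17  29  41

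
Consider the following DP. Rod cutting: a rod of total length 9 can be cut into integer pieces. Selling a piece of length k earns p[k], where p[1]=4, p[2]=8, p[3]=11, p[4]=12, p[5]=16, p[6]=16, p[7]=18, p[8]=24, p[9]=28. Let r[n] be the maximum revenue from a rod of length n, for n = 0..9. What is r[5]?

   n    0    1    2    3    4    5    6    7    8    9
r[n]    0    4    8   12   16   20   24   28   32   36

20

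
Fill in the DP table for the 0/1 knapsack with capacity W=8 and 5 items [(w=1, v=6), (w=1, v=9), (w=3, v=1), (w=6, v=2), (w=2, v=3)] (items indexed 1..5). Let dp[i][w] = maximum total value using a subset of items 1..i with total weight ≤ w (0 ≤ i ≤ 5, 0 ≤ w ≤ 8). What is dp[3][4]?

i\w   0   1   2   3   4   5   6   7   8
  0   0   0   0   0   0   0   0   0   0
  1   0   6   6   6   6   6   6   6   6
  2   0   9  15  15  15  15  15  15  15
  3   0   9  15  15  15  16  16  16  16
  4   0   9  15  15  15  16  16  16  17
  5   0   9  15  15  18  18  18  19  19

15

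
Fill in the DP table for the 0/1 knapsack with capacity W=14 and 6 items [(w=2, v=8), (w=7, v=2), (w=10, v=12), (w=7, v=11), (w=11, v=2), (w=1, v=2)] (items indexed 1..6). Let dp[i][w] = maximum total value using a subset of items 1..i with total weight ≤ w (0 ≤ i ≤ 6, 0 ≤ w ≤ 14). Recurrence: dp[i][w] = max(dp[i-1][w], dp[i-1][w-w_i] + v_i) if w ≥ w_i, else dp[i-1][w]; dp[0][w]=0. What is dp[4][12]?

20

i\w   0   1   2   3   4   5   6   7   8   9  10  11  12  13  14
  0   0   0   0   0   0   0   0   0   0   0   0   0   0   0   0
  1   0   0   8   8   8   8   8   8   8   8   8   8   8   8   8
  2   0   0   8   8   8   8   8   8   8  10  10  10  10  10  10
  3   0   0   8   8   8   8   8   8   8  10  12  12  20  20  20
  4   0   0   8   8   8   8   8  11  11  19  19  19  20  20  20
  5   0   0   8   8   8   8   8  11  11  19  19  19  20  20  20
  6   0   2   8  10  10  10  10  11  13  19  21  21  21  22  22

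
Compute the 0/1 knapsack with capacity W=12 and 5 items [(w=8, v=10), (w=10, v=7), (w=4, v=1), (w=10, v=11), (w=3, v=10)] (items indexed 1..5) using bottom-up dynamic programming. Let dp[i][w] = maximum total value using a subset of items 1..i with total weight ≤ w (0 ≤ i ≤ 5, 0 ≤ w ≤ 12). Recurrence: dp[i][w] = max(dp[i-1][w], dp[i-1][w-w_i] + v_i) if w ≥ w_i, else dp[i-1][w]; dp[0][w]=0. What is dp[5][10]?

i\w   0   1   2   3   4   5   6   7   8   9  10  11  12
  0   0   0   0   0   0   0   0   0   0   0   0   0   0
  1   0   0   0   0   0   0   0   0  10  10  10  10  10
  2   0   0   0   0   0   0   0   0  10  10  10  10  10
  3   0   0   0   0   1   1   1   1  10  10  10  10  11
  4   0   0   0   0   1   1   1   1  10  10  11  11  11
  5   0   0   0  10  10  10  10  11  11  11  11  20  20

11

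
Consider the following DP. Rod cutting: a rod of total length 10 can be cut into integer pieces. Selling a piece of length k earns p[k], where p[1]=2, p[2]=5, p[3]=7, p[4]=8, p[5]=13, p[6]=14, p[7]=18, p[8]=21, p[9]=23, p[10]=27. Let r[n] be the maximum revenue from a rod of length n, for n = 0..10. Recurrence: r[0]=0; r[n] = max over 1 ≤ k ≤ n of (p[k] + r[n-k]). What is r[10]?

27

   n    0    1    2    3    4    5    6    7    8    9   10
r[n]    0    2    5    7   10   13   15   18   21   23   27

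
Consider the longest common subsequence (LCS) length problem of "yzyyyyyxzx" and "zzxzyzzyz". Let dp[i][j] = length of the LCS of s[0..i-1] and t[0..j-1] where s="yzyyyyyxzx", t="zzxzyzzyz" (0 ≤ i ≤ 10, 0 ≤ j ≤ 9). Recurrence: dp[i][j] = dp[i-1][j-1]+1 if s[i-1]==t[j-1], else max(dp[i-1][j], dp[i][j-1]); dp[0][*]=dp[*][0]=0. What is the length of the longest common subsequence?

4

   ''  z  z  x  z  y  z  z  y  z
''  0  0  0  0  0  0  0  0  0  0
 y  0  0  0  0  0  1  1  1  1  1
 z  0  1  1  1  1  1  2  2  2  2
 y  0  1  1  1  1  2  2  2  3  3
 y  0  1  1  1  1  2  2  2  3  3
 y  0  1  1  1  1  2  2  2  3  3
 y  0  1  1  1  1  2  2  2  3  3
 y  0  1  1  1  1  2  2  2  3  3
 x  0  1  1  2  2  2  2  2  3  3
 z  0  1  2  2  3  3  3  3  3  4
 x  0  1  2  3  3  3  3  3  3  4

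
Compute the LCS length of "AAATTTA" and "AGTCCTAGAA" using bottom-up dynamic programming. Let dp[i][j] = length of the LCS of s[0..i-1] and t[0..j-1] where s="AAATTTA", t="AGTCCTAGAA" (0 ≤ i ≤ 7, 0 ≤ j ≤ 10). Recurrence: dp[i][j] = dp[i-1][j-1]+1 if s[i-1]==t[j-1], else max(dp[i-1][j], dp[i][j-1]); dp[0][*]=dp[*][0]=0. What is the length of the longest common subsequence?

4

   ''  A  G  T  C  C  T  A  G  A  A
''  0  0  0  0  0  0  0  0  0  0  0
 A  0  1  1  1  1  1  1  1  1  1  1
 A  0  1  1  1  1  1  1  2  2  2  2
 A  0  1  1  1  1  1  1  2  2  3  3
 T  0  1  1  2  2  2  2  2  2  3  3
 T  0  1  1  2  2  2  3  3  3  3  3
 T  0  1  1  2  2  2  3  3  3  3  3
 A  0  1  1  2  2  2  3  4  4  4  4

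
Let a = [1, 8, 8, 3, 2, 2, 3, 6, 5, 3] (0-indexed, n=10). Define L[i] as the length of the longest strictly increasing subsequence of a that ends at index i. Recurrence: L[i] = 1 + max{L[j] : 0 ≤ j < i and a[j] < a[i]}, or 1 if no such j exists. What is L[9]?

   i    0    1    2    3    4    5    6    7    8    9
a[i]    1    8    8    3    2    2    3    6    5    3
L[i]    1    2    2    2    2    2    3    4    4    3

3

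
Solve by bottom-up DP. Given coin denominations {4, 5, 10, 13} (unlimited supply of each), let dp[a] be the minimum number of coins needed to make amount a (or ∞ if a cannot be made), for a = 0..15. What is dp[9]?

2

 a  0  1  2  3  4  5  6  7  8  9 10 11 12 13 14 15
dp  0  -  -  -  1  1  -  -  2  2  1  -  3  1  2  2
(- denotes ∞ / unreachable)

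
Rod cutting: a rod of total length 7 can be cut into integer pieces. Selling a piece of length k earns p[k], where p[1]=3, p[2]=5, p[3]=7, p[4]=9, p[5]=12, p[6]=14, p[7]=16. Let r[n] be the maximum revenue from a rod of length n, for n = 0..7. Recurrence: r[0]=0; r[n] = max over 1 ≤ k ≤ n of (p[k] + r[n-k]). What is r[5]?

15

   n    0    1    2    3    4    5    6    7
r[n]    0    3    6    9   12   15   18   21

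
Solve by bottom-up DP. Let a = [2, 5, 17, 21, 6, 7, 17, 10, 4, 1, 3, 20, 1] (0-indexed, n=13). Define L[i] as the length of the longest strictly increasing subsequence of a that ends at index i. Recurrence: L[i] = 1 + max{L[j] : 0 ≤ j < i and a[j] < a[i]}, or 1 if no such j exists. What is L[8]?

   i    0    1    2    3    4    5    6    7    8    9   10   11   12
a[i]    2    5   17   21    6    7   17   10    4    1    3   20    1
L[i]    1    2    3    4    3    4    5    5    2    1    2    6    1

2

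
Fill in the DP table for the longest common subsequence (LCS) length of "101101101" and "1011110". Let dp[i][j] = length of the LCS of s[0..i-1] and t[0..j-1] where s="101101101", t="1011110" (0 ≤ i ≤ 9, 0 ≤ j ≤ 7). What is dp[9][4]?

   ''  1  0  1  1  1  1  0
''  0  0  0  0  0  0  0  0
 1  0  1  1  1  1  1  1  1
 0  0  1  2  2  2  2  2  2
 1  0  1  2  3  3  3  3  3
 1  0  1  2  3  4  4  4  4
 0  0  1  2  3  4  4  4  5
 1  0  1  2  3  4  5  5  5
 1  0  1  2  3  4  5  6  6
 0  0  1  2  3  4  5  6  7
 1  0  1  2  3  4  5  6  7

4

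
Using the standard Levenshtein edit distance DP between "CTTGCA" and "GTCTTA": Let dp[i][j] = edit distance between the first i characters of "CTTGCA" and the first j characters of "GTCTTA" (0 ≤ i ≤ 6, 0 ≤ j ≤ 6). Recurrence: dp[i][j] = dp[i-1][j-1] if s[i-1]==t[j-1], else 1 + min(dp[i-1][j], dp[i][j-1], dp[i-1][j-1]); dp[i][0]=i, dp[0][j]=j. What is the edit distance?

4

   ''  G  T  C  T  T  A
''  0  1  2  3  4  5  6
 C  1  1  2  2  3  4  5
 T  2  2  1  2  2  3  4
 T  3  3  2  2  2  2  3
 G  4  3  3  3  3  3  3
 C  5  4  4  3  4  4  4
 A  6  5  5  4  4  5  4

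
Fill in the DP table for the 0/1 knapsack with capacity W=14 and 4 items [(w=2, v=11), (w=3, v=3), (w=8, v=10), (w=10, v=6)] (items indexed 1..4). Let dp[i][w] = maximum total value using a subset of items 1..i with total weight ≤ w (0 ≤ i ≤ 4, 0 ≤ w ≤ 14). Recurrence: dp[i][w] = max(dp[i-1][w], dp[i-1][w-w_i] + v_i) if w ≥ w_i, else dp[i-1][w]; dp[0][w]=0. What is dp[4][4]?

i\w   0   1   2   3   4   5   6   7   8   9  10  11  12  13  14
  0   0   0   0   0   0   0   0   0   0   0   0   0   0   0   0
  1   0   0  11  11  11  11  11  11  11  11  11  11  11  11  11
  2   0   0  11  11  11  14  14  14  14  14  14  14  14  14  14
  3   0   0  11  11  11  14  14  14  14  14  21  21  21  24  24
  4   0   0  11  11  11  14  14  14  14  14  21  21  21  24  24

11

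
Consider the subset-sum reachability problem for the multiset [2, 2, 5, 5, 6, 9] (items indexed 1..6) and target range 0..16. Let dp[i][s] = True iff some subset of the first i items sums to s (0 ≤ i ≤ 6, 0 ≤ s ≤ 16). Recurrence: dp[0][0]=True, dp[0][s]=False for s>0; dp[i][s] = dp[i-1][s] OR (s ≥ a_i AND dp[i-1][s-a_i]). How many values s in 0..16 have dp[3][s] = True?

i\s   0   1   2   3   4   5   6   7   8   9  10  11  12  13  14  15  16
  0   T   F   F   F   F   F   F   F   F   F   F   F   F   F   F   F   F
  1   T   F   T   F   F   F   F   F   F   F   F   F   F   F   F   F   F
  2   T   F   T   F   T   F   F   F   F   F   F   F   F   F   F   F   F
  3   T   F   T   F   T   T   F   T   F   T   F   F   F   F   F   F   F
  4   T   F   T   F   T   T   F   T   F   T   T   F   T   F   T   F   F
  5   T   F   T   F   T   T   T   T   T   T   T   T   T   T   T   T   T
  6   T   F   T   F   T   T   T   T   T   T   T   T   T   T   T   T   T

6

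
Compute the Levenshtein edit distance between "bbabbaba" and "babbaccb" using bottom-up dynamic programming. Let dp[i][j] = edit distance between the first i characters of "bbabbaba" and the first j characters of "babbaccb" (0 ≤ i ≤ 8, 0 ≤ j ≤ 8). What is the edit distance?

   ''  b  a  b  b  a  c  c  b
''  0  1  2  3  4  5  6  7  8
 b  1  0  1  2  3  4  5  6  7
 b  2  1  1  1  2  3  4  5  6
 a  3  2  1  2  2  2  3  4  5
 b  4  3  2  1  2  3  3  4  4
 b  5  4  3  2  1  2  3  4  4
 a  6  5  4  3  2  1  2  3  4
 b  7  6  5  4  3  2  2  3  3
 a  8  7  6  5  4  3  3  3  4

4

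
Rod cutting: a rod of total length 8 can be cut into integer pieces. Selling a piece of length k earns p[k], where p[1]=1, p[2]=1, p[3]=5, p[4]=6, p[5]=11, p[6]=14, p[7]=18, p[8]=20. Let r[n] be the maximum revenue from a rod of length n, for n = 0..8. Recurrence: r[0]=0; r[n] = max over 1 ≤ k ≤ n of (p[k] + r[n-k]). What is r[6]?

   n    0    1    2    3    4    5    6    7    8
r[n]    0    1    2    5    6   11   14   18   20

14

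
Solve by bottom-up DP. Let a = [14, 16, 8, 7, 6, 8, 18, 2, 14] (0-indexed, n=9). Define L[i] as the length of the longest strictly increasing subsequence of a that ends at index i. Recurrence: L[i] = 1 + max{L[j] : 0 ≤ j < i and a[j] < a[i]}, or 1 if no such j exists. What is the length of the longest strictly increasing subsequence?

   i    0    1    2    3    4    5    6    7    8
a[i]   14   16    8    7    6    8   18    2   14
L[i]    1    2    1    1    1    2    3    1    3

3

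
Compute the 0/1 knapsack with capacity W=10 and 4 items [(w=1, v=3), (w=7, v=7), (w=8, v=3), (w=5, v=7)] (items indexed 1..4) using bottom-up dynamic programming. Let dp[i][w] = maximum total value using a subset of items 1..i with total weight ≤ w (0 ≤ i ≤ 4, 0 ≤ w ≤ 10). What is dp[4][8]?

10

i\w   0   1   2   3   4   5   6   7   8   9  10
  0   0   0   0   0   0   0   0   0   0   0   0
  1   0   3   3   3   3   3   3   3   3   3   3
  2   0   3   3   3   3   3   3   7  10  10  10
  3   0   3   3   3   3   3   3   7  10  10  10
  4   0   3   3   3   3   7  10  10  10  10  10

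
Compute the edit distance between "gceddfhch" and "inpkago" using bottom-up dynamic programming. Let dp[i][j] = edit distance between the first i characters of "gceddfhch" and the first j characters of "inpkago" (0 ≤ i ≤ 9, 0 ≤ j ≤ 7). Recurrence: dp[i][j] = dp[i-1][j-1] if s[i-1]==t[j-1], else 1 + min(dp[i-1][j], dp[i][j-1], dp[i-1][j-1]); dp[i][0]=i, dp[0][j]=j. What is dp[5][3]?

5

   ''  i  n  p  k  a  g  o
''  0  1  2  3  4  5  6  7
 g  1  1  2  3  4  5  5  6
 c  2  2  2  3  4  5  6  6
 e  3  3  3  3  4  5  6  7
 d  4  4  4  4  4  5  6  7
 d  5  5  5  5  5  5  6  7
 f  6  6  6  6  6  6  6  7
 h  7  7  7  7  7  7  7  7
 c  8  8  8  8  8  8  8  8
 h  9  9  9  9  9  9  9  9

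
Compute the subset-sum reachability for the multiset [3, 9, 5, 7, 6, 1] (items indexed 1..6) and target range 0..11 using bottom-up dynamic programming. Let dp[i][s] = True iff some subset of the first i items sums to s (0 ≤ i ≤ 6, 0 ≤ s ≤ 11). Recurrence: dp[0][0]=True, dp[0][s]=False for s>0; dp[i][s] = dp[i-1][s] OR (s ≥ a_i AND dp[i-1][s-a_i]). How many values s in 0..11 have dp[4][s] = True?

i\s   0   1   2   3   4   5   6   7   8   9  10  11
  0   T   F   F   F   F   F   F   F   F   F   F   F
  1   T   F   F   T   F   F   F   F   F   F   F   F
  2   T   F   F   T   F   F   F   F   F   T   F   F
  3   T   F   F   T   F   T   F   F   T   T   F   F
  4   T   F   F   T   F   T   F   T   T   T   T   F
  5   T   F   F   T   F   T   T   T   T   T   T   T
  6   T   T   F   T   T   T   T   T   T   T   T   T

7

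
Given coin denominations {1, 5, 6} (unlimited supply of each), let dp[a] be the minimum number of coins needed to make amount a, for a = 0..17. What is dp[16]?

 a  0  1  2  3  4  5  6  7  8  9 10 11 12 13 14 15 16 17
dp  0  1  2  3  4  1  1  2  3  4  2  2  2  3  4  3  3  3

3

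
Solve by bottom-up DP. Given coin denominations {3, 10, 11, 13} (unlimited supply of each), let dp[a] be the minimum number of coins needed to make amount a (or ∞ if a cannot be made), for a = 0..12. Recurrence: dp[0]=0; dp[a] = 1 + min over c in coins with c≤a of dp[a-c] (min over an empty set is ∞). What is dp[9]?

3

 a  0  1  2  3  4  5  6  7  8  9 10 11 12
dp  0  -  -  1  -  -  2  -  -  3  1  1  4
(- denotes ∞ / unreachable)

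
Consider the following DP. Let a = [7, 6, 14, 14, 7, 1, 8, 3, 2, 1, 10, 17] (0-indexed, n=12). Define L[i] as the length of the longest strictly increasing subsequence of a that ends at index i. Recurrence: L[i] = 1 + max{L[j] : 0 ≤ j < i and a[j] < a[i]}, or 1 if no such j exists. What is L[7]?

   i    0    1    2    3    4    5    6    7    8    9   10   11
a[i]    7    6   14   14    7    1    8    3    2    1   10   17
L[i]    1    1    2    2    2    1    3    2    2    1    4    5

2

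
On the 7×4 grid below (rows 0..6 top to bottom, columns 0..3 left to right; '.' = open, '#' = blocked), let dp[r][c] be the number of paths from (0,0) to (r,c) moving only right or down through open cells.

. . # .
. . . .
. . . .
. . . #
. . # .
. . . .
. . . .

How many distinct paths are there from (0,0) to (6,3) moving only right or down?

19

r\c   0   1   2   3
  0   1   1   0   0
  1   1   2   2   2
  2   1   3   5   7
  3   1   4   9   0
  4   1   5   0   0
  5   1   6   6   6
  6   1   7  13  19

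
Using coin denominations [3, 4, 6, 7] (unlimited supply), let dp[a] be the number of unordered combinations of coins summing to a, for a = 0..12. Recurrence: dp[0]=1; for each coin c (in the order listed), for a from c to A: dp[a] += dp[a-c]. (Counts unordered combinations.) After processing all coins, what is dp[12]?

4

after  coin     0     1     2     3     4     5     6     7     8     9    10    11    12
          3     1     0     0     1     0     0     1     0     0     1     0     0     1
          4     1     0     0     1     1     0     1     1     1     1     1     1     2
          6     1     0     0     1     1     0     2     1     1     2     2     1     4
          7     1     0     0     1     1     0     2     2     1     2     3     2     4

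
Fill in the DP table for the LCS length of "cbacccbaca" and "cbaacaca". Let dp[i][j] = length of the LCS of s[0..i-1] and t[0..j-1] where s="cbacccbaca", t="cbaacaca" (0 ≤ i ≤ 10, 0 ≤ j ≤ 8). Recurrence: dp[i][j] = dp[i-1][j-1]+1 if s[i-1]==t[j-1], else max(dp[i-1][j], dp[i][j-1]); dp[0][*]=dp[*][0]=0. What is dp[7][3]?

3

   ''  c  b  a  a  c  a  c  a
''  0  0  0  0  0  0  0  0  0
 c  0  1  1  1  1  1  1  1  1
 b  0  1  2  2  2  2  2  2  2
 a  0  1  2  3  3  3  3  3  3
 c  0  1  2  3  3  4  4  4  4
 c  0  1  2  3  3  4  4  5  5
 c  0  1  2  3  3  4  4  5  5
 b  0  1  2  3  3  4  4  5  5
 a  0  1  2  3  4  4  5  5  6
 c  0  1  2  3  4  5  5  6  6
 a  0  1  2  3  4  5  6  6  7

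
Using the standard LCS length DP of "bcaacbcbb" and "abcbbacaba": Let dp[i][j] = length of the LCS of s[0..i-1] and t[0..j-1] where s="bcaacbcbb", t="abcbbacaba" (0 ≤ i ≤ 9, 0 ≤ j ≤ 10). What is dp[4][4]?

   ''  a  b  c  b  b  a  c  a  b  a
''  0  0  0  0  0  0  0  0  0  0  0
 b  0  0  1  1  1  1  1  1  1  1  1
 c  0  0  1  2  2  2  2  2  2  2  2
 a  0  1  1  2  2  2  3  3  3  3  3
 a  0  1  1  2  2  2  3  3  4  4  4
 c  0  1  1  2  2  2  3  4  4  4  4
 b  0  1  2  2  3  3  3  4  4  5  5
 c  0  1  2  3  3  3  3  4  4  5  5
 b  0  1  2  3  4  4  4  4  4  5  5
 b  0  1  2  3  4  5  5  5  5  5  5

2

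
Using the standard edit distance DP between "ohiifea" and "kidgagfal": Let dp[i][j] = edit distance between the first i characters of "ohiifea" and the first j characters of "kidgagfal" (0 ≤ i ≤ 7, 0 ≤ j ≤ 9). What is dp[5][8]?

   ''  k  i  d  g  a  g  f  a  l
''  0  1  2  3  4  5  6  7  8  9
 o  1  1  2  3  4  5  6  7  8  9
 h  2  2  2  3  4  5  6  7  8  9
 i  3  3  2  3  4  5  6  7  8  9
 i  4  4  3  3  4  5  6  7  8  9
 f  5  5  4  4  4  5  6  6  7  8
 e  6  6  5  5  5  5  6  7  7  8
 a  7  7  6  6  6  5  6  7  7  8

7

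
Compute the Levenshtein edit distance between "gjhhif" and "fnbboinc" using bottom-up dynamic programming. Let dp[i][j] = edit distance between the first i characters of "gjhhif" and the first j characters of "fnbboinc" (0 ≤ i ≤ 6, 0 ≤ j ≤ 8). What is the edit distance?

7

   ''  f  n  b  b  o  i  n  c
''  0  1  2  3  4  5  6  7  8
 g  1  1  2  3  4  5  6  7  8
 j  2  2  2  3  4  5  6  7  8
 h  3  3  3  3  4  5  6  7  8
 h  4  4  4  4  4  5  6  7  8
 i  5  5  5  5  5  5  5  6  7
 f  6  5  6  6  6  6  6  6  7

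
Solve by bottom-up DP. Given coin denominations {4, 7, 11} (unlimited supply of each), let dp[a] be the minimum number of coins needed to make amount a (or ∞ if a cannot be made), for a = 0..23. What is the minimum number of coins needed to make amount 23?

 a  0  1  2  3  4  5  6  7  8  9 10 11 12 13 14 15 16 17 18 19 20 21 22 23
dp  0  -  -  -  1  -  -  1  2  -  -  1  3  -  2  2  4  -  2  3  5  3  2  4
(- denotes ∞ / unreachable)

4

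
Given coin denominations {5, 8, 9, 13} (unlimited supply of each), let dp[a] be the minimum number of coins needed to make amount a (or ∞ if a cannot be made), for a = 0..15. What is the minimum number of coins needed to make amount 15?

3

 a  0  1  2  3  4  5  6  7  8  9 10 11 12 13 14 15
dp  0  -  -  -  -  1  -  -  1  1  2  -  -  1  2  3
(- denotes ∞ / unreachable)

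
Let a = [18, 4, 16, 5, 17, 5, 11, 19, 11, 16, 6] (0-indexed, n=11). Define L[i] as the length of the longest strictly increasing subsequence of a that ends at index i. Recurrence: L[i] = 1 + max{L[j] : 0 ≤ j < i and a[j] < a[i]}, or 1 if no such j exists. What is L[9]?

4

   i    0    1    2    3    4    5    6    7    8    9   10
a[i]   18    4   16    5   17    5   11   19   11   16    6
L[i]    1    1    2    2    3    2    3    4    3    4    3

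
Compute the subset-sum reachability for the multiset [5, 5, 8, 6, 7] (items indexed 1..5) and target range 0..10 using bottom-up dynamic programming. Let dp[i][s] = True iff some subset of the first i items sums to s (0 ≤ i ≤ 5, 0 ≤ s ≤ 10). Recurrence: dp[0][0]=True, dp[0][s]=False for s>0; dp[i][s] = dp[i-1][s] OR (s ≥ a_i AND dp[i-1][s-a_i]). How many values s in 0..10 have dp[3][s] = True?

4

i\s   0   1   2   3   4   5   6   7   8   9  10
  0   T   F   F   F   F   F   F   F   F   F   F
  1   T   F   F   F   F   T   F   F   F   F   F
  2   T   F   F   F   F   T   F   F   F   F   T
  3   T   F   F   F   F   T   F   F   T   F   T
  4   T   F   F   F   F   T   T   F   T   F   T
  5   T   F   F   F   F   T   T   T   T   F   T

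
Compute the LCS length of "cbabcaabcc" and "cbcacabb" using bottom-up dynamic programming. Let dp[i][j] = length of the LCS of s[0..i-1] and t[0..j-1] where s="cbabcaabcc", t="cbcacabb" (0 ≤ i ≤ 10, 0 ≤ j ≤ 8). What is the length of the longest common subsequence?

   ''  c  b  c  a  c  a  b  b
''  0  0  0  0  0  0  0  0  0
 c  0  1  1  1  1  1  1  1  1
 b  0  1  2  2  2  2  2  2  2
 a  0  1  2  2  3  3  3  3  3
 b  0  1  2  2  3  3  3  4  4
 c  0  1  2  3  3  4  4  4  4
 a  0  1  2  3  4  4  5  5  5
 a  0  1  2  3  4  4  5  5  5
 b  0  1  2  3  4  4  5  6  6
 c  0  1  2  3  4  5  5  6  6
 c  0  1  2  3  4  5  5  6  6

6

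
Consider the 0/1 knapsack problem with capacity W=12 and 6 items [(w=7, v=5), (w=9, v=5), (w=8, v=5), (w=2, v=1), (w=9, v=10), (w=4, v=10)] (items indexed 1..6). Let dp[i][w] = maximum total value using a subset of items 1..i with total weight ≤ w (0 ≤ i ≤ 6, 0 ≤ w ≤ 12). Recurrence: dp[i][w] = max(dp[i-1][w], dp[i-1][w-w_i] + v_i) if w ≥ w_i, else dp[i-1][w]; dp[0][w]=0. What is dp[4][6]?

i\w   0   1   2   3   4   5   6   7   8   9  10  11  12
  0   0   0   0   0   0   0   0   0   0   0   0   0   0
  1   0   0   0   0   0   0   0   5   5   5   5   5   5
  2   0   0   0   0   0   0   0   5   5   5   5   5   5
  3   0   0   0   0   0   0   0   5   5   5   5   5   5
  4   0   0   1   1   1   1   1   5   5   6   6   6   6
  5   0   0   1   1   1   1   1   5   5  10  10  11  11
  6   0   0   1   1  10  10  11  11  11  11  11  15  15

1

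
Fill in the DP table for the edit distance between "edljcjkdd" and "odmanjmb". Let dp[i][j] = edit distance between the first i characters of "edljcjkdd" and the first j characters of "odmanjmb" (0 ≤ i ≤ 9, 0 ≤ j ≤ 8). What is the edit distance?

7

   ''  o  d  m  a  n  j  m  b
''  0  1  2  3  4  5  6  7  8
 e  1  1  2  3  4  5  6  7  8
 d  2  2  1  2  3  4  5  6  7
 l  3  3  2  2  3  4  5  6  7
 j  4  4  3  3  3  4  4  5  6
 c  5  5  4  4  4  4  5  5  6
 j  6  6  5  5  5  5  4  5  6
 k  7  7  6  6  6  6  5  5  6
 d  8  8  7  7  7  7  6  6  6
 d  9  9  8  8  8  8  7  7  7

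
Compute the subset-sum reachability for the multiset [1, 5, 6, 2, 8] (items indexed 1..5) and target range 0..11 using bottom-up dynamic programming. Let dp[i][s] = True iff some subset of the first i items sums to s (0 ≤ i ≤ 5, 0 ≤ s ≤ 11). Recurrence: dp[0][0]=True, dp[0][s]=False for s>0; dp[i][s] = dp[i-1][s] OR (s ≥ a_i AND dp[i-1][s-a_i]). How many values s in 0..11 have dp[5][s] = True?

i\s   0   1   2   3   4   5   6   7   8   9  10  11
  0   T   F   F   F   F   F   F   F   F   F   F   F
  1   T   T   F   F   F   F   F   F   F   F   F   F
  2   T   T   F   F   F   T   T   F   F   F   F   F
  3   T   T   F   F   F   T   T   T   F   F   F   T
  4   T   T   T   T   F   T   T   T   T   T   F   T
  5   T   T   T   T   F   T   T   T   T   T   T   T

11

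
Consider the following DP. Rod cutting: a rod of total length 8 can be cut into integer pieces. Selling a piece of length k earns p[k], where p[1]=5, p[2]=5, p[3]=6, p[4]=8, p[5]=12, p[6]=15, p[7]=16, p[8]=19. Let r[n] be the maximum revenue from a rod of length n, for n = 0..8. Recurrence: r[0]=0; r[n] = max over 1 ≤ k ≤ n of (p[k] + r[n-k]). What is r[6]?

30

   n    0    1    2    3    4    5    6    7    8
r[n]    0    5   10   15   20   25   30   35   40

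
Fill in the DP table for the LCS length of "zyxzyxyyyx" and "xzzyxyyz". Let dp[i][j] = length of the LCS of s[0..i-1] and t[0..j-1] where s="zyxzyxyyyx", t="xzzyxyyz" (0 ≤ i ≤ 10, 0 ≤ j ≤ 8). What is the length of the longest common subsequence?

6

   ''  x  z  z  y  x  y  y  z
''  0  0  0  0  0  0  0  0  0
 z  0  0  1  1  1  1  1  1  1
 y  0  0  1  1  2  2  2  2  2
 x  0  1  1  1  2  3  3  3  3
 z  0  1  2  2  2  3  3  3  4
 y  0  1  2  2  3  3  4  4  4
 x  0  1  2  2  3  4  4  4  4
 y  0  1  2  2  3  4  5  5  5
 y  0  1  2  2  3  4  5  6  6
 y  0  1  2  2  3  4  5  6  6
 x  0  1  2  2  3  4  5  6  6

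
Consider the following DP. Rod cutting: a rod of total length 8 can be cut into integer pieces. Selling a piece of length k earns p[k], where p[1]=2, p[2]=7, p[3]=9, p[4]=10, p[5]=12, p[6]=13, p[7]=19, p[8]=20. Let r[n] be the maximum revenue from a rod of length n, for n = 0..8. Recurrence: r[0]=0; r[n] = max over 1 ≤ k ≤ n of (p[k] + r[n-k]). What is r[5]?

   n    0    1    2    3    4    5    6    7    8
r[n]    0    2    7    9   14   16   21   23   28

16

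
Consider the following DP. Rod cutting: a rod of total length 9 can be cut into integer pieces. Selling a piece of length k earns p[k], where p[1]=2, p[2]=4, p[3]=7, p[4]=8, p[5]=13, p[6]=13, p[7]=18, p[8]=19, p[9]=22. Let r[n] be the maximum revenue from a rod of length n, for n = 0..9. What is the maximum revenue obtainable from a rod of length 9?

   n    0    1    2    3    4    5    6    7    8    9
r[n]    0    2    4    7    9   13   15   18   20   22

22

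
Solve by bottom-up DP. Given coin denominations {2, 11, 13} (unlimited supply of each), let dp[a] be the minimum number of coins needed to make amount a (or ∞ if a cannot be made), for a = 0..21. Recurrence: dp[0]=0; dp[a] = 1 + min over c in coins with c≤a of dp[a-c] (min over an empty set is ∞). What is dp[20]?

 a  0  1  2  3  4  5  6  7  8  9 10 11 12 13 14 15 16 17 18 19 20 21
dp  0  -  1  -  2  -  3  -  4  -  5  1  6  1  7  2  8  3  9  4 10  5
(- denotes ∞ / unreachable)

10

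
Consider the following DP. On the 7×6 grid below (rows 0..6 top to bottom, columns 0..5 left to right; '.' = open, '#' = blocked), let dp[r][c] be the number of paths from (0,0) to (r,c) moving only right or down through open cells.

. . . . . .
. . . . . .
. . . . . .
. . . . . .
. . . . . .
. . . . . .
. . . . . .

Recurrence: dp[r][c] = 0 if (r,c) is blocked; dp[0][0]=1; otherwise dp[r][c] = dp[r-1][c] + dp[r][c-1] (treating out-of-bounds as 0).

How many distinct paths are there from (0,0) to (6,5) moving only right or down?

462

r\c   0   1   2   3   4   5
  0   1   1   1   1   1   1
  1   1   2   3   4   5   6
  2   1   3   6  10  15  21
  3   1   4  10  20  35  56
  4   1   5  15  35  70 126
  5   1   6  21  56 126 252
  6   1   7  28  84 210 462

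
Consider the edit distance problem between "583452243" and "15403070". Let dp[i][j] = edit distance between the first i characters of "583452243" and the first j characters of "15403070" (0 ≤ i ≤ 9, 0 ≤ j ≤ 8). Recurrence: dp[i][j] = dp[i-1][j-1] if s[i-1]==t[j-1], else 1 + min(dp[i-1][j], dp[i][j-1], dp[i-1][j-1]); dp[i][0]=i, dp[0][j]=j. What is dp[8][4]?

7

   ''  1  5  4  0  3  0  7  0
''  0  1  2  3  4  5  6  7  8
 5  1  1  1  2  3  4  5  6  7
 8  2  2  2  2  3  4  5  6  7
 3  3  3  3  3  3  3  4  5  6
 4  4  4  4  3  4  4  4  5  6
 5  5  5  4  4  4  5  5  5  6
 2  6  6  5  5  5  5  6  6  6
 2  7  7  6  6  6  6  6  7  7
 4  8  8  7  6  7  7  7  7  8
 3  9  9  8  7  7  7  8  8  8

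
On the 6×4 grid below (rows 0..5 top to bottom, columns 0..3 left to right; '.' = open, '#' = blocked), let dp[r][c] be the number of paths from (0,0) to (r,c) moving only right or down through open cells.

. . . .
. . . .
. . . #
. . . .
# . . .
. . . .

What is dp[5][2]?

r\c   0   1   2   3
  0   1   1   1   1
  1   1   2   3   4
  2   1   3   6   0
  3   1   4  10  10
  4   0   4  14  24
  5   0   4  18  42

18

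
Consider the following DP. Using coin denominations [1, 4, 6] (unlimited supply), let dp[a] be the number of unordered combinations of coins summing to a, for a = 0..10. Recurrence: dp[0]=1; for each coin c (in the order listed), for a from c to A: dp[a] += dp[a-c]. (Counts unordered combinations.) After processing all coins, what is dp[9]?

after  coin     0     1     2     3     4     5     6     7     8     9    10
          1     1     1     1     1     1     1     1     1     1     1     1
          4     1     1     1     1     2     2     2     2     3     3     3
          6     1     1     1     1     2     2     3     3     4     4     5

4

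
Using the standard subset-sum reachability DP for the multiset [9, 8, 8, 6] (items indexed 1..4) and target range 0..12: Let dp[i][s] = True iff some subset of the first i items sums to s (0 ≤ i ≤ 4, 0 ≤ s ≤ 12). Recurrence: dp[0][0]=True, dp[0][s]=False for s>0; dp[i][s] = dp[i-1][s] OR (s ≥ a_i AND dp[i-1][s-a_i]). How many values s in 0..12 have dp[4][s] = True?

i\s   0   1   2   3   4   5   6   7   8   9  10  11  12
  0   T   F   F   F   F   F   F   F   F   F   F   F   F
  1   T   F   F   F   F   F   F   F   F   T   F   F   F
  2   T   F   F   F   F   F   F   F   T   T   F   F   F
  3   T   F   F   F   F   F   F   F   T   T   F   F   F
  4   T   F   F   F   F   F   T   F   T   T   F   F   F

4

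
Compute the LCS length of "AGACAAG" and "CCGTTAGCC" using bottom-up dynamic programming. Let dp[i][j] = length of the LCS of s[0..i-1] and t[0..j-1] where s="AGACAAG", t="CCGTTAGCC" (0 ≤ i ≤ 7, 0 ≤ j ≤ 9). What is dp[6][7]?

2

   ''  C  C  G  T  T  A  G  C  C
''  0  0  0  0  0  0  0  0  0  0
 A  0  0  0  0  0  0  1  1  1  1
 G  0  0  0  1  1  1  1  2  2  2
 A  0  0  0  1  1  1  2  2  2  2
 C  0  1  1  1  1  1  2  2  3  3
 A  0  1  1  1  1  1  2  2  3  3
 A  0  1  1  1  1  1  2  2  3  3
 G  0  1  1  2  2  2  2  3  3  3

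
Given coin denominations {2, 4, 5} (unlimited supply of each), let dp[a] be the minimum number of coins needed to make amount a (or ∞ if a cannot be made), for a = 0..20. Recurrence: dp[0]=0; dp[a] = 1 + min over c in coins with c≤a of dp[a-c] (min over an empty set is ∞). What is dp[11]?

 a  0  1  2  3  4  5  6  7  8  9 10 11 12 13 14 15 16 17 18 19 20
dp  0  -  1  -  1  1  2  2  2  2  2  3  3  3  3  3  4  4  4  4  4
(- denotes ∞ / unreachable)

3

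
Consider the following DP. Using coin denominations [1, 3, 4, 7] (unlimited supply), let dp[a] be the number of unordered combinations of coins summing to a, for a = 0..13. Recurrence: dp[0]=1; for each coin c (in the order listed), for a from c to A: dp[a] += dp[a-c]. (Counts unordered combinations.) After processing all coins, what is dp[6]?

4

after  coin     0     1     2     3     4     5     6     7     8     9    10    11    12    13
          1     1     1     1     1     1     1     1     1     1     1     1     1     1     1
          3     1     1     1     2     2     2     3     3     3     4     4     4     5     5
          4     1     1     1     2     3     3     4     5     6     7     8     9    11    12
          7     1     1     1     2     3     3     4     6     7     8    10    12    14    16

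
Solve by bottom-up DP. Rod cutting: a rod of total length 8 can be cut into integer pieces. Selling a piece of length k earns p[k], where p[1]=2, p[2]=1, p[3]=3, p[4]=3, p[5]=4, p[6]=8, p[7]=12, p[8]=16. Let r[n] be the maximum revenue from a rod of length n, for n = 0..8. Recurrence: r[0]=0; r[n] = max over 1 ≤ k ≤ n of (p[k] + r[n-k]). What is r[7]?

14

   n    0    1    2    3    4    5    6    7    8
r[n]    0    2    4    6    8   10   12   14   16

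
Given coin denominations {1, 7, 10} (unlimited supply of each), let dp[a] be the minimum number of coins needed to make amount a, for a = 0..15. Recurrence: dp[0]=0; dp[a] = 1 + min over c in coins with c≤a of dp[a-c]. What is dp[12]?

 a  0  1  2  3  4  5  6  7  8  9 10 11 12 13 14 15
dp  0  1  2  3  4  5  6  1  2  3  1  2  3  4  2  3

3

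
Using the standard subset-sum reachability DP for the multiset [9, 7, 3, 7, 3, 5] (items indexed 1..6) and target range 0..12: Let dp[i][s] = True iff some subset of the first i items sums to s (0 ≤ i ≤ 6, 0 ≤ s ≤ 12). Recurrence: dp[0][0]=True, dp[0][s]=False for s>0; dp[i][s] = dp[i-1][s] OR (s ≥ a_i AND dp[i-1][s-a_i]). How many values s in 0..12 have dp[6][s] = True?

10

i\s   0   1   2   3   4   5   6   7   8   9  10  11  12
  0   T   F   F   F   F   F   F   F   F   F   F   F   F
  1   T   F   F   F   F   F   F   F   F   T   F   F   F
  2   T   F   F   F   F   F   F   T   F   T   F   F   F
  3   T   F   F   T   F   F   F   T   F   T   T   F   T
  4   T   F   F   T   F   F   F   T   F   T   T   F   T
  5   T   F   F   T   F   F   T   T   F   T   T   F   T
  6   T   F   F   T   F   T   T   T   T   T   T   T   T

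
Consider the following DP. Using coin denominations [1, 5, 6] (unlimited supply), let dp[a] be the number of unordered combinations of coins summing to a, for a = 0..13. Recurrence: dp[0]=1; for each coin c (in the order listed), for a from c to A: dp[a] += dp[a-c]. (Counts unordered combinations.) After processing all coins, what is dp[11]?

after  coin     0     1     2     3     4     5     6     7     8     9    10    11    12    13
          1     1     1     1     1     1     1     1     1     1     1     1     1     1     1
          5     1     1     1     1     1     2     2     2     2     2     3     3     3     3
          6     1     1     1     1     1     2     3     3     3     3     4     5     6     6

5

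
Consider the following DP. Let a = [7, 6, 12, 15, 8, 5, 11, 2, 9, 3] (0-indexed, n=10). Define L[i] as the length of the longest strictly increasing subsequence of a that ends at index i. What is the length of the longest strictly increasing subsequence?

3

   i    0    1    2    3    4    5    6    7    8    9
a[i]    7    6   12   15    8    5   11    2    9    3
L[i]    1    1    2    3    2    1    3    1    3    2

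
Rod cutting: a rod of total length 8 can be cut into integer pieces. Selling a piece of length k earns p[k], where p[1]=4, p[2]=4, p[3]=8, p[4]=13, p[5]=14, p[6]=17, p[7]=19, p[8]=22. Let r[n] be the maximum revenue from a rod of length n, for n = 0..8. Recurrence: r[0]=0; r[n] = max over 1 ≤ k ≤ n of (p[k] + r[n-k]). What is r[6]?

24

   n    0    1    2    3    4    5    6    7    8
r[n]    0    4    8   12   16   20   24   28   32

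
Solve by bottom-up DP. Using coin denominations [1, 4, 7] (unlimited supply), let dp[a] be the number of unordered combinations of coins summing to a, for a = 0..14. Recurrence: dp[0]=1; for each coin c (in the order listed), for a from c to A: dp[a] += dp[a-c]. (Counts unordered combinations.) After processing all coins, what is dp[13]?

after  coin     0     1     2     3     4     5     6     7     8     9    10    11    12    13    14
          1     1     1     1     1     1     1     1     1     1     1     1     1     1     1     1
          4     1     1     1     1     2     2     2     2     3     3     3     3     4     4     4
          7     1     1     1     1     2     2     2     3     4     4     4     5     6     6     7

6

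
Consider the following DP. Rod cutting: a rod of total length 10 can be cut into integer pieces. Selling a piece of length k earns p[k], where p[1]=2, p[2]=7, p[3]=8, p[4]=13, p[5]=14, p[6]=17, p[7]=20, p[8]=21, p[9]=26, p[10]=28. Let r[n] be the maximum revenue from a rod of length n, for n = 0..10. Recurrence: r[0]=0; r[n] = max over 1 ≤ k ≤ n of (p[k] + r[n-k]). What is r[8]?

28

   n    0    1    2    3    4    5    6    7    8    9   10
r[n]    0    2    7    9   14   16   21   23   28   30   35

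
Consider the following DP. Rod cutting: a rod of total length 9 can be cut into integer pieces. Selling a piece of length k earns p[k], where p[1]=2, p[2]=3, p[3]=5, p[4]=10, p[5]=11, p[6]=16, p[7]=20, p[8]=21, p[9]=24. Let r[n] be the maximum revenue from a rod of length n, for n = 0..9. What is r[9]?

   n    0    1    2    3    4    5    6    7    8    9
r[n]    0    2    4    6   10   12   16   20   22   24

24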